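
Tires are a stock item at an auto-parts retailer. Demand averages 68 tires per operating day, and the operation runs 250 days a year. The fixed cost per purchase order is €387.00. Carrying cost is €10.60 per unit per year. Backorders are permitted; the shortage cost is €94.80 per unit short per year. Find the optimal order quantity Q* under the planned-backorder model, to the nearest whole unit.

Annual demand D = 68 × 250 = 17,000.
With planned backorders, Q* = √(2DS/H) · √((H+B)/B).
√(2DS/H) = √(2 × 17,000 × 387 / 10.6) = 1114.146.
√((H+B)/B) = √((10.6+94.8)/94.8) = 1.0544.
Q* ≈ 1174.784.

Q* ≈ 1,175 tires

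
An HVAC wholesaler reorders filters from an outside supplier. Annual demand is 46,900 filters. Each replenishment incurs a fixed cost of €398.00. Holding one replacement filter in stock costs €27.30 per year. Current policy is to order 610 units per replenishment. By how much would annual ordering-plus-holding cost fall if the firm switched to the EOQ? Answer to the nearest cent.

EOQ = √(2DS/H) = √(2 × 46,900 × 398 / 27.3) ≈ 1169.40.
Cost at Q* = (D/Q*)S + (Q*/2)H = √(2DSH) ≈ €31,924.51.
Cost at Q = 610: (46,900/610)×398 + (610/2)×27.3 = €30,600.33 + €8,326.50 = €38,926.83.
Excess = €38,926.83 − €31,924.51 = €7,002.32.

Extra cost ≈ €7,002.32 per year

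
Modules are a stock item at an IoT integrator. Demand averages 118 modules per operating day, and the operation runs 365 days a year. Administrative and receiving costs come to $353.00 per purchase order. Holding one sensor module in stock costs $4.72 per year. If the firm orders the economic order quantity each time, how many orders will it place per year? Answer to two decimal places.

Annual demand D = 118 × 365 = 43,070.
Q* = √(2DS/H) = √(2 × 43,070 × 353 / 4.72) ≈ 2538.16.
Orders per year = D / Q* = 43,070 / 2538.16 ≈ 16.969.

N ≈ 16.97 orders per year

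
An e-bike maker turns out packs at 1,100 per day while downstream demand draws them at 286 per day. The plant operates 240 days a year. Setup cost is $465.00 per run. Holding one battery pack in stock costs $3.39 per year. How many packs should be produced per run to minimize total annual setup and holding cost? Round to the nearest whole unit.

Q* ≈ 5,044 packs

Annual demand D = 286 × 240 = 68,640.
Production build-up factor (1 − d/p) = 1 − 286/1,100 = 0.7400.
Q* = √(2DS / (H(1 − d/p))) = √(2 × 68,640 × 465 / (3.39 × 0.7400)).
= √(63,835,200 / 2.5086) ≈ 5044.457.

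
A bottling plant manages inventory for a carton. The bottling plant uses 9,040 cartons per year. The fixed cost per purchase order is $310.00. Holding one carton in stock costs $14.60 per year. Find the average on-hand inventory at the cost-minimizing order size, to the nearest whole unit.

Average inventory ≈ 310 cartons

The optimal lot size = √(2DS/H) = √(2 × 9,040 × 310 / 14.6) ≈ 619.59.
Average inventory = Q*/2 ≈ 619.59 / 2 = 309.794.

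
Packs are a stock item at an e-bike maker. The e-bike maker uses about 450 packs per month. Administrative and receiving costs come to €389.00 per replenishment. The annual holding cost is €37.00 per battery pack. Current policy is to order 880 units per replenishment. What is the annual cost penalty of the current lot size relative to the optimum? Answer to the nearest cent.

Annual demand D = 450 × 12 = 5,400.
EOQ = √(2DS/H) = √(2 × 5,400 × 389 / 37) ≈ 336.97.
Cost at Q* = (D/Q*)S + (Q*/2)H = √(2DSH) ≈ €12,467.73.
Cost at Q = 880: (5,400/880)×389 + (880/2)×37 = €2,387.05 + €16,280.00 = €18,667.05.
Excess = €18,667.05 − €12,467.73 = €6,199.31.

Extra cost ≈ €6,199.31 per year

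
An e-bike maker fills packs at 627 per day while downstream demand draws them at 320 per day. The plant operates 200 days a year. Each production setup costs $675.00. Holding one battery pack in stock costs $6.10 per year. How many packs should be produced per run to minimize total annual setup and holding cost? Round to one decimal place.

Q* ≈ 5,378.4 packs

Annual demand D = 320 × 200 = 64,000.
Production build-up factor (1 − d/p) = 1 − 320/627 = 0.4896.
Q* = √(2DS / (H(1 − d/p))) = √(2 × 64,000 × 675 / (6.1 × 0.4896)).
= √(86,400,000 / 2.9868) ≈ 5378.443.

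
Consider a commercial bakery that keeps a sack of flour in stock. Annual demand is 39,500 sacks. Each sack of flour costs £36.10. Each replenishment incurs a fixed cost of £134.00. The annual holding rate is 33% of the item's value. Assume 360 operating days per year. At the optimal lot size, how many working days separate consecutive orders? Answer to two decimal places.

Holding cost H = 0.33 × £36.10 = £11.9130 per unit per year.
The optimal lot size = √(2DS/H) = √(2 × 39,500 × 134 / 11.913) ≈ 942.66.
Cycle time = Q*/D × 360 = 942.66 / 39,500 × 360 ≈ 8.591 days.

T ≈ 8.59 days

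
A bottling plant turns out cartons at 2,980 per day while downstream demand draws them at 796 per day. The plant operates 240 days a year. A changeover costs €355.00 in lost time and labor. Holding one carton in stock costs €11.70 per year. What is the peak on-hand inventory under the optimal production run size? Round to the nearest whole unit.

Annual demand D = 796 × 240 = 191,040.
Production build-up factor (1 − d/p) = 1 − 796/2,980 = 0.7329.
Q* = √(2DS / (H(1 − d/p))) = √(2 × 191,040 × 355 / (11.7 × 0.7329)).
= √(135,638,400 / 8.5748) ≈ 3977.225.
Maximum inventory = Q*(1 − d/p) = 3977.225 × 0.7329 ≈ 2914.853.

I_max ≈ 2,915 cartons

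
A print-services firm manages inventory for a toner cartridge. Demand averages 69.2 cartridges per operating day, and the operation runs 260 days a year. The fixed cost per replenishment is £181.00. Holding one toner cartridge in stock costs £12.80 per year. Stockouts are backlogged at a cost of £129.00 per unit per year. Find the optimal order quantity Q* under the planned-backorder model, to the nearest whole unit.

Annual demand D = 69.2 × 260 = 17,992.
With planned backorders, Q* = √(2DS/H) · √((H+B)/B).
√(2DS/H) = √(2 × 17,992 × 181 / 12.8) = 713.328.
√((H+B)/B) = √((12.8+129)/129) = 1.0484.
Q* ≈ 747.881.

Q* ≈ 748 cartridges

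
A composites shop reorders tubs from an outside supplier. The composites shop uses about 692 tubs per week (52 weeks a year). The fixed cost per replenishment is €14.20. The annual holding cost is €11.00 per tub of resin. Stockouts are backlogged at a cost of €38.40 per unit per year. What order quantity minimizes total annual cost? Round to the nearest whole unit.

Annual demand D = 692 × 52 = 35,984.
With planned backorders, Q* = √(2DS/H) · √((H+B)/B).
√(2DS/H) = √(2 × 35,984 × 14.2 / 11) = 304.802.
√((H+B)/B) = √((11+38.4)/38.4) = 1.1342.
Q* ≈ 345.713.

Q* ≈ 346 tubs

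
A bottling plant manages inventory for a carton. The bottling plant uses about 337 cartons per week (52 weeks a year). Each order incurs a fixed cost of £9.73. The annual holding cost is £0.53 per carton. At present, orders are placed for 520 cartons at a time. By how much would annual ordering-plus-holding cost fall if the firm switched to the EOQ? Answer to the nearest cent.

Annual demand D = 337 × 52 = 17,524.
EOQ = √(2DS/H) = √(2 × 17,524 × 9.73 / 0.53) ≈ 802.14.
Cost at Q* = (D/Q*)S + (Q*/2)H = √(2DSH) ≈ £425.13.
Cost at Q = 520: (17,524/520)×9.73 + (520/2)×0.53 = £327.90 + £137.80 = £465.70.
Excess = £465.70 − £425.13 = £40.57.

Extra cost ≈ £40.57 per year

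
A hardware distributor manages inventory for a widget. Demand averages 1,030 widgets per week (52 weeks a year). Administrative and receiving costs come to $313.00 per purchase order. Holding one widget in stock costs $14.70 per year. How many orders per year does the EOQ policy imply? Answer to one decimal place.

N ≈ 35.5 orders per year

Annual demand D = 1,030 × 52 = 53,560.
The optimal lot size = √(2DS/H) = √(2 × 53,560 × 313 / 14.7) ≈ 1510.25.
Orders per year = D / Q* = 53,560 / 1510.25 ≈ 35.464.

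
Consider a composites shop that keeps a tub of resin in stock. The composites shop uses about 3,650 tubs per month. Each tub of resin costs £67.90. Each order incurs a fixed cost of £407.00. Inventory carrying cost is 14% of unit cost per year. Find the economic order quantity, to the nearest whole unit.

Annual demand D = 3,650 × 12 = 43,800.
Holding cost H = 0.14 × £67.90 = £9.5060 per unit per year.
EOQ = √(2DS / H) = √(2 × 43,800 × 407 / 9.506).
= √(35,653,200 / 9.506) = √3,750,599.6213 ≈ 1936.646.

Q* ≈ 1,937 tubs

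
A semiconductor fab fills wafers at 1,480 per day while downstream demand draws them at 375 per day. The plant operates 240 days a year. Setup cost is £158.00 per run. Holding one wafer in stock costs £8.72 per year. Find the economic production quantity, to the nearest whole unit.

Q* ≈ 2,090 wafers

Annual demand D = 375 × 240 = 90,000.
Production build-up factor (1 − d/p) = 1 − 375/1,480 = 0.7466.
Q* = √(2DS / (H(1 − d/p))) = √(2 × 90,000 × 158 / (8.72 × 0.7466)).
= √(28,440,000 / 6.5105) ≈ 2090.048.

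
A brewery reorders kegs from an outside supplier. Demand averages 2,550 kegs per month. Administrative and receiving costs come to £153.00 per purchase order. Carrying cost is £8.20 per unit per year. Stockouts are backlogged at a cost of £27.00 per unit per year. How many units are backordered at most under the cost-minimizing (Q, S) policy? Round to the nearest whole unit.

S* ≈ 284 kegs

Annual demand D = 2,550 × 12 = 30,600.
With planned backorders, Q* = √(2DS/H) · √((H+B)/B).
√(2DS/H) = √(2 × 30,600 × 153 / 8.2) = 1068.598.
√((H+B)/B) = √((8.2+27)/27) = 1.1418.
Q* ≈ 1220.124.
S* = Q* · H/(H+B) = 1220.124 × 8.2/35.2 ≈ 284.233.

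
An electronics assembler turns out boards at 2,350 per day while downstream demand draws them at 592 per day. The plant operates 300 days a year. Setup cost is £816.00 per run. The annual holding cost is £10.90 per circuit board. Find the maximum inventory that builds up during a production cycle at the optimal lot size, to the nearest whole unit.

Annual demand D = 592 × 300 = 177,600.
Production build-up factor (1 − d/p) = 1 − 592/2,350 = 0.7481.
Q* = √(2DS / (H(1 − d/p))) = √(2 × 177,600 × 816 / (10.9 × 0.7481)).
= √(289,843,200 / 8.1541) ≈ 5962.011.
Maximum inventory = Q*(1 − d/p) = 5962.011 × 0.7481 ≈ 4460.092.

I_max ≈ 4,460 boards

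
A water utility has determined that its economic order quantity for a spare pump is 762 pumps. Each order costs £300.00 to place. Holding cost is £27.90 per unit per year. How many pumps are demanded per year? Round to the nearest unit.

D ≈ 27,000 pumps per year

Invert the EOQ relation Q*² = 2DS/H.
From Q* = √(2DS/H): D = Q*²H / (2S) = 762² × 27.9 / (2 × 300) = 26999.946.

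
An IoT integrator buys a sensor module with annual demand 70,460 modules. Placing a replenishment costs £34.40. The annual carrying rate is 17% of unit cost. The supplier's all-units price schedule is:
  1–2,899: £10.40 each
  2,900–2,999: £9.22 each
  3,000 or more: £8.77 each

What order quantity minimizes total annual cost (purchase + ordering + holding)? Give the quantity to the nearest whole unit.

Holding cost per unit per year at price C is H = 0.17·C.
Candidates are each tier's EOQ (if it falls in that tier) and each price-break quantity.
EOQ at £10.40 = 1655.9 (feasible in tier 1): TC = 70,460×£10.40 + (70,460/1655.9)×34.4 + (1655.9/2)×0.17×£10.40 = £735,711.57.
EOQ at £9.22 = 1758.6 < 2900, so use break Q=2900: TC = 70,460×£9.22 + (70,460/2900.0)×34.4 + (2900.0/2)×0.17×£9.22 = £652,749.73.
EOQ at £8.77 = 1803.2 < 3000, so use break Q=3000: TC = 70,460×£8.77 + (70,460/3000.0)×34.4 + (3000.0/2)×0.17×£8.77 = £620,978.49.
Lowest total cost is £620,978.49 at Q = 3000.0.

Q* ≈ 3,000 modules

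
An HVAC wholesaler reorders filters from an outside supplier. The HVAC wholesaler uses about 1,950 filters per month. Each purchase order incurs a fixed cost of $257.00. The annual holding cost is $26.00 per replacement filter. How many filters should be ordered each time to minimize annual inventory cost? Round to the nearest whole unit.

Annual demand D = 1,950 × 12 = 23,400.
EOQ = √(2DS / H) = √(2 × 23,400 × 257 / 26).
= √(12,027,600 / 26) = √462,600 ≈ 680.147.

Q* ≈ 680 filters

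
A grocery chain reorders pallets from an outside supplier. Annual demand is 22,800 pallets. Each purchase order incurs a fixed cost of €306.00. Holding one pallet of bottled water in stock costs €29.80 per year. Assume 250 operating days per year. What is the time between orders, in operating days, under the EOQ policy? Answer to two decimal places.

T ≈ 7.50 days

Q* = √(2DS/H) = √(2 × 22,800 × 306 / 29.8) ≈ 684.28.
Cycle time = Q*/D × 250 = 684.28 / 22,800 × 250 ≈ 7.503 days.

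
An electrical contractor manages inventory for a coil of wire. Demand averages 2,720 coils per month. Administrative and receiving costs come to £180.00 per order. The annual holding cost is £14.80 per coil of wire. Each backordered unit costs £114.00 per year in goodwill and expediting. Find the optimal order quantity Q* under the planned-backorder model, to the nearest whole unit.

Annual demand D = 2,720 × 12 = 32,640.
With planned backorders, Q* = √(2DS/H) · √((H+B)/B).
√(2DS/H) = √(2 × 32,640 × 180 / 14.8) = 891.036.
√((H+B)/B) = √((14.8+114)/114) = 1.0629.
Q* ≈ 947.111.

Q* ≈ 947 coils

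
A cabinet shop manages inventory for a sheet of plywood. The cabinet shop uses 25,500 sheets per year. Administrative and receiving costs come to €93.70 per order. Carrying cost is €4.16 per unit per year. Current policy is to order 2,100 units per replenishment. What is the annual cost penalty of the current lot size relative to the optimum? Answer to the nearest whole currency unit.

EOQ = √(2DS/H) = √(2 × 25,500 × 93.7 / 4.16) ≈ 1071.79.
Cost at Q* = (D/Q*)S + (Q*/2)H = √(2DSH) ≈ €4,458.63.
Cost at Q = 2,100: (25,500/2,100)×93.7 + (2,100/2)×4.16 = €1,137.79 + €4,368.00 = €5,505.79.
Excess = €5,505.79 − €4,458.63 = €1,047.15.

Extra cost ≈ €1,047 per year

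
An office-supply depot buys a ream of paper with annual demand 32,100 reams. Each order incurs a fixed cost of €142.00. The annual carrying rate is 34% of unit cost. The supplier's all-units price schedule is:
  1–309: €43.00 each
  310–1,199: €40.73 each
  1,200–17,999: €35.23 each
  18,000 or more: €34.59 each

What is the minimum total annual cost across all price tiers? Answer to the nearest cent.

Holding cost per unit per year at price C is H = 0.34·C.
For each price level, check whether its EOQ is feasible; otherwise the best quantity at that price is the breakpoint.
Tier 1 (€43.00): EOQ = 789.7 exceeds tier's upper bound 309, so this tier is dominated.
EOQ at €40.73 = 811.4 (feasible in tier 2): TC = 32,100×€40.73 + (32,100/811.4)×142 + (811.4/2)×0.34×€40.73 = €1,318,668.91.
EOQ at €35.23 = 872.4 < 1200, so use break Q=1200: TC = 32,100×€35.23 + (32,100/1200.0)×142 + (1200.0/2)×0.34×€35.23 = €1,141,868.42.
EOQ at €34.59 = 880.4 < 18000, so use break Q=18000: TC = 32,100×€34.59 + (32,100/18000.0)×142 + (18000.0/2)×0.34×€34.59 = €1,216,437.63.
Lowest total cost among the candidates is at Q = 1200.0.

TC* ≈ €1,141,868.42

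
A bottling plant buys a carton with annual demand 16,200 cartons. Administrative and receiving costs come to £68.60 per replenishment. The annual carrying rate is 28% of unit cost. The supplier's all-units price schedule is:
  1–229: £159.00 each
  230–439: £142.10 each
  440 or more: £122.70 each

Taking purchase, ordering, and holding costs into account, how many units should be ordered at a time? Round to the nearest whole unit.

Q* ≈ 440 cartons

Holding cost per unit per year at price C is H = 0.28·C.
Candidates are each tier's EOQ (if it falls in that tier) and each price-break quantity.
EOQ at £159.00 = 223.4 (feasible in tier 1): TC = 16,200×£159.00 + (16,200/223.4)×68.6 + (223.4/2)×0.28×£159.00 = £2,585,747.46.
EOQ at £142.10 = 236.4 (feasible in tier 2): TC = 16,200×£142.10 + (16,200/236.4)×68.6 + (236.4/2)×0.28×£142.10 = £2,311,423.96.
EOQ at £122.70 = 254.4 < 440, so use break Q=440: TC = 16,200×£122.70 + (16,200/440.0)×68.6 + (440.0/2)×0.28×£122.70 = £1,997,824.05.
Lowest total cost is £1,997,824.05 at Q = 440.0.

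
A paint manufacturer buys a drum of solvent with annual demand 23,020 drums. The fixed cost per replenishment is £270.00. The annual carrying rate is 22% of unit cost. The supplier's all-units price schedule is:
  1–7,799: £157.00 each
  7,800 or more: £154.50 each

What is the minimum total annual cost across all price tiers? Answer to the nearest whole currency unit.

TC* ≈ £3,634,861

Holding cost per unit per year at price C is H = 0.22·C.
Evaluate total cost at each tier's feasible EOQ or, if the EOQ is below the tier, at the tier's minimum quantity.
EOQ at £157.00 = 599.9 (feasible in tier 1): TC = 23,020×£157.00 + (23,020/599.9)×270 + (599.9/2)×0.22×£157.00 = £3,634,861.00.
EOQ at £154.50 = 604.7 < 7800, so use break Q=7800: TC = 23,020×£154.50 + (23,020/7800.0)×270 + (7800.0/2)×0.22×£154.50 = £3,689,947.85.
Lowest total cost among the candidates is at Q = 599.9.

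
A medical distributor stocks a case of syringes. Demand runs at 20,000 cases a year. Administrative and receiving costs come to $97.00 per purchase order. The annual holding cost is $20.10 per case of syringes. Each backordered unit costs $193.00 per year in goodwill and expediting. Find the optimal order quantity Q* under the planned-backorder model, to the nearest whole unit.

Q* ≈ 462 cases

With planned backorders, Q* = √(2DS/H) · √((H+B)/B).
√(2DS/H) = √(2 × 20,000 × 97 / 20.1) = 439.357.
√((H+B)/B) = √((20.1+193)/193) = 1.0508.
Q* ≈ 461.669.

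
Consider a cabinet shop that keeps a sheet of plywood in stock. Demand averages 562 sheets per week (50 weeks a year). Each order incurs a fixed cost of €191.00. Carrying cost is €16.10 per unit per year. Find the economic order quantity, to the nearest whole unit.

Q* ≈ 817 sheets

Annual demand D = 562 × 50 = 28,100.
EOQ = √(2DS / H) = √(2 × 28,100 × 191 / 16.1).
= √(10,734,200 / 16.1) = √666,720.4969 ≈ 816.530.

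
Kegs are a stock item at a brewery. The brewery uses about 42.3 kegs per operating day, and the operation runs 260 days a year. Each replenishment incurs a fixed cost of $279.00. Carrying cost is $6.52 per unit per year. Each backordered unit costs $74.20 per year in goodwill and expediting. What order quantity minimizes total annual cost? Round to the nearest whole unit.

Annual demand D = 42.3 × 260 = 10,998.
With planned backorders, Q* = √(2DS/H) · √((H+B)/B).
√(2DS/H) = √(2 × 10,998 × 279 / 6.52) = 970.175.
√((H+B)/B) = √((6.52+74.2)/74.2) = 1.0430.
Q* ≈ 1011.903.

Q* ≈ 1,012 kegs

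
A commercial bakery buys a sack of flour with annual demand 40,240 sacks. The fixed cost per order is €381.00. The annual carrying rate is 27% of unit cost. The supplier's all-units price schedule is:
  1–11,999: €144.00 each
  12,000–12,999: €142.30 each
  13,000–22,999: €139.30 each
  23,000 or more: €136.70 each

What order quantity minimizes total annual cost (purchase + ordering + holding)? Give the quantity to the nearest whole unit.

Holding cost per unit per year at price C is H = 0.27·C.
Evaluate total cost at each tier's feasible EOQ or, if the EOQ is below the tier, at the tier's minimum quantity.
EOQ at €144.00 = 888.1 (feasible in tier 1): TC = 40,240×€144.00 + (40,240/888.1)×381 + (888.1/2)×0.27×€144.00 = €5,829,087.86.
EOQ at €142.30 = 893.4 < 12000, so use break Q=12000: TC = 40,240×€142.30 + (40,240/12000.0)×381 + (12000.0/2)×0.27×€142.30 = €5,957,955.62.
EOQ at €139.30 = 902.9 < 13000, so use break Q=13000: TC = 40,240×€139.30 + (40,240/13000.0)×381 + (13000.0/2)×0.27×€139.30 = €5,851,082.84.
EOQ at €136.70 = 911.5 < 23000, so use break Q=23000: TC = 40,240×€136.70 + (40,240/23000.0)×381 + (23000.0/2)×0.27×€136.70 = €5,925,928.08.
Lowest total cost is €5,829,087.86 at Q = 888.1.

Q* ≈ 888 sacks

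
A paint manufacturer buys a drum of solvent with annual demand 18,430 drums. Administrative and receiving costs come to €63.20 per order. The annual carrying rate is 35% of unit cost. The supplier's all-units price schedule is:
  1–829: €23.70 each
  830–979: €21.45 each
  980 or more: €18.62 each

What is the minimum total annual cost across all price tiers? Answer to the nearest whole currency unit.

TC* ≈ €347,548

Holding cost per unit per year at price C is H = 0.35·C.
For each price level, check whether its EOQ is feasible; otherwise the best quantity at that price is the breakpoint.
EOQ at €23.70 = 529.9 (feasible in tier 1): TC = 18,430×€23.70 + (18,430/529.9)×63.2 + (529.9/2)×0.35×€23.70 = €441,186.87.
EOQ at €21.45 = 557.0 < 830, so use break Q=830: TC = 18,430×€21.45 + (18,430/830.0)×63.2 + (830.0/2)×0.35×€21.45 = €399,842.46.
EOQ at €18.62 = 597.9 < 980, so use break Q=980: TC = 18,430×€18.62 + (18,430/980.0)×63.2 + (980.0/2)×0.35×€18.62 = €347,548.48.
Lowest total cost among the candidates is at Q = 980.0.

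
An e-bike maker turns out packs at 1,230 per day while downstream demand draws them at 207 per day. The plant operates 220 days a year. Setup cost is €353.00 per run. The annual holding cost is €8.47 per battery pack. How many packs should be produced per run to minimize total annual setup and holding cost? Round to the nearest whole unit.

Annual demand D = 207 × 220 = 45,540.
Production build-up factor (1 − d/p) = 1 − 207/1,230 = 0.8317.
Q* = √(2DS / (H(1 − d/p))) = √(2 × 45,540 × 353 / (8.47 × 0.8317)).
= √(32,151,240 / 7.0446) ≈ 2136.348.

Q* ≈ 2,136 packs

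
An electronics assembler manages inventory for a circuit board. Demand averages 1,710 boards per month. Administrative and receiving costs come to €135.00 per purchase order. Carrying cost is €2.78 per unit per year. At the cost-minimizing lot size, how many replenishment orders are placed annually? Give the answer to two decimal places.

N ≈ 14.54 orders per year

Annual demand D = 1,710 × 12 = 20,520.
EOQ = √(2DS/H) = √(2 × 20,520 × 135 / 2.78) ≈ 1411.72.
Orders per year = D / Q* = 20,520 / 1411.72 ≈ 14.535.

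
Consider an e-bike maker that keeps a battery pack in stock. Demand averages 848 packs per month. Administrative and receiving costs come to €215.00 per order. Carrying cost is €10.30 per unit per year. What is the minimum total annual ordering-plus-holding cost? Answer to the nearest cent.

Annual demand D = 848 × 12 = 10,176.
EOQ = √(2DS/H) = √(2 × 10,176 × 215 / 10.3) ≈ 651.78.
At the optimum the two cost components are equal, so total cost = 2·(Q*/2)H = Q*·H.
Minimum total = √(2DSH) = √(2 × 10,176 × 215 × 10.3) ≈ 6713.382.

TC* ≈ €6,713.38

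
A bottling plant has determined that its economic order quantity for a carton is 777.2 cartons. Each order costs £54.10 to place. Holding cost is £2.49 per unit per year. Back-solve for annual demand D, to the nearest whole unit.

The basic EOQ model gives Q* = √(2DS/H); rearrange for the unknown.
From Q* = √(2DS/H): D = Q*²H / (2S) = 777.2² × 2.49 / (2 × 54.1) = 13900.732.

D ≈ 13,901 cartons per year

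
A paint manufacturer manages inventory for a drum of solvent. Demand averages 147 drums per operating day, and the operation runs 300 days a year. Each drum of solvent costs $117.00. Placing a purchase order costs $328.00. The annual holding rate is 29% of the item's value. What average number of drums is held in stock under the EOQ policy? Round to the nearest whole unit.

Average inventory ≈ 462 drums

Annual demand D = 147 × 300 = 44,100.
Holding cost H = 0.29 × $117.00 = $33.9300 per unit per year.
The optimal lot size = √(2DS/H) = √(2 × 44,100 × 328 / 33.93) ≈ 923.38.
Average inventory = Q*/2 ≈ 923.38 / 2 = 461.689.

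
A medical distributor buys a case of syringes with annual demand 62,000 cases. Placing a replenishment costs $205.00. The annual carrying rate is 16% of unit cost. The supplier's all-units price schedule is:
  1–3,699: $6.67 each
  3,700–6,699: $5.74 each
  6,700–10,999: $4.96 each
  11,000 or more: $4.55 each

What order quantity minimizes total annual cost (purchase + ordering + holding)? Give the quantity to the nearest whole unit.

Holding cost per unit per year at price C is H = 0.16·C.
Candidates are each tier's EOQ (if it falls in that tier) and each price-break quantity.
Tier 1 ($6.67): EOQ = 4880.5 exceeds tier's upper bound 3699, so this tier is dominated.
EOQ at $5.74 = 5261.0 (feasible in tier 2): TC = 62,000×$5.74 + (62,000/5261.0)×205 + (5261.0/2)×0.16×$5.74 = $360,711.74.
EOQ at $4.96 = 5659.6 < 6700, so use break Q=6700: TC = 62,000×$4.96 + (62,000/6700.0)×205 + (6700.0/2)×0.16×$4.96 = $312,075.57.
EOQ at $4.55 = 5909.1 < 11000, so use break Q=11000: TC = 62,000×$4.55 + (62,000/11000.0)×205 + (11000.0/2)×0.16×$4.55 = $287,259.45.
Lowest total cost is $287,259.45 at Q = 11000.0.

Q* ≈ 11,000 cases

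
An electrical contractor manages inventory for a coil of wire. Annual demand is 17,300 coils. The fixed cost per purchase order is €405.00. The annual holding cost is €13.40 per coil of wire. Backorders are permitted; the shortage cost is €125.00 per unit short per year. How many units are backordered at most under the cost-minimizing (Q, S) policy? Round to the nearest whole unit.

With planned backorders, Q* = √(2DS/H) · √((H+B)/B).
√(2DS/H) = √(2 × 17,300 × 405 / 13.4) = 1022.617.
√((H+B)/B) = √((13.4+125)/125) = 1.0522.
Q* ≈ 1076.035.
S* = Q* · H/(H+B) = 1076.035 × 13.4/138.4 ≈ 104.183.

S* ≈ 104 coils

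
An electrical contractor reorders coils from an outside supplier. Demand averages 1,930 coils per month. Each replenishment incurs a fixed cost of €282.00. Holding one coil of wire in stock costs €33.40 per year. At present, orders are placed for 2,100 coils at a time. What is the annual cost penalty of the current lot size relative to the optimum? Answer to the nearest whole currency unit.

Extra cost ≈ €17,293 per year

Annual demand D = 1,930 × 12 = 23,160.
EOQ = √(2DS/H) = √(2 × 23,160 × 282 / 33.4) ≈ 625.37.
Cost at Q* = (D/Q*)S + (Q*/2)H = √(2DSH) ≈ €20,887.29.
Cost at Q = 2,100: (23,160/2,100)×282 + (2,100/2)×33.4 = €3,110.06 + €35,070.00 = €38,180.06.
Excess = €38,180.06 − €20,887.29 = €17,292.77.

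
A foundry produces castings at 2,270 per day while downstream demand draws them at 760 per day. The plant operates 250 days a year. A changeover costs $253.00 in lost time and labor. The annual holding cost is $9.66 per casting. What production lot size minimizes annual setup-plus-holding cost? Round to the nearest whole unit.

Annual demand D = 760 × 250 = 190,000.
Production build-up factor (1 − d/p) = 1 − 760/2,270 = 0.6652.
Q* = √(2DS / (H(1 − d/p))) = √(2 × 190,000 × 253 / (9.66 × 0.6652)).
= √(96,140,000 / 6.4258) ≈ 3868.013.

Q* ≈ 3,868 castings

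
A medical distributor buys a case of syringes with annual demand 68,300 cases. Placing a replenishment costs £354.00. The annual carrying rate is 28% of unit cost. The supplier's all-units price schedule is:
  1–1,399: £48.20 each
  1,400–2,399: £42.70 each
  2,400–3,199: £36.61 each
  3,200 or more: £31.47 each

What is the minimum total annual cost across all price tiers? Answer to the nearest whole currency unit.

TC* ≈ £2,171,055

Holding cost per unit per year at price C is H = 0.28·C.
Evaluate total cost at each tier's feasible EOQ or, if the EOQ is below the tier, at the tier's minimum quantity.
Tier 1 (£48.20): EOQ = 1892.9 exceeds tier's upper bound 1399, so this tier is dominated.
EOQ at £42.70 = 2011.1 (feasible in tier 2): TC = 68,300×£42.70 + (68,300/2011.1)×354 + (2011.1/2)×0.28×£42.70 = £2,940,454.73.
EOQ at £36.61 = 2171.9 < 2400, so use break Q=2400: TC = 68,300×£36.61 + (68,300/2400.0)×354 + (2400.0/2)×0.28×£36.61 = £2,522,838.21.
EOQ at £31.47 = 2342.6 < 3200, so use break Q=3200: TC = 68,300×£31.47 + (68,300/3200.0)×354 + (3200.0/2)×0.28×£31.47 = £2,171,055.25.
Lowest total cost among the candidates is at Q = 3200.0.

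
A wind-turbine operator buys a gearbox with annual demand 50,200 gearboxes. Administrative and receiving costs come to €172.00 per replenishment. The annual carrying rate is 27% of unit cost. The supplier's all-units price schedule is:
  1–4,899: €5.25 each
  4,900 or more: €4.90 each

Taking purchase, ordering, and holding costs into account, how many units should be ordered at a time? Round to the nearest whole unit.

Q* ≈ 4,900 gearboxes

Holding cost per unit per year at price C is H = 0.27·C.
Evaluate total cost at each tier's feasible EOQ or, if the EOQ is below the tier, at the tier's minimum quantity.
EOQ at €5.25 = 3490.4 (feasible in tier 1): TC = 50,200×€5.25 + (50,200/3490.4)×172 + (3490.4/2)×0.27×€5.25 = €268,497.58.
EOQ at €4.90 = 3612.9 < 4900, so use break Q=4900: TC = 50,200×€4.90 + (50,200/4900.0)×172 + (4900.0/2)×0.27×€4.90 = €250,983.47.
Lowest total cost is €250,983.47 at Q = 4900.0.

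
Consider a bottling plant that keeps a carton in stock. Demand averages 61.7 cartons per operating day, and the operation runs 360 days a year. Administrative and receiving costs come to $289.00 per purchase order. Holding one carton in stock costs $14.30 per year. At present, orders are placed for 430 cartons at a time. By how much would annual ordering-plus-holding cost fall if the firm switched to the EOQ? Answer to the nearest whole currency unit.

Extra cost ≈ $4,453 per year

Annual demand D = 61.7 × 360 = 22,212.
EOQ = √(2DS/H) = √(2 × 22,212 × 289 / 14.3) ≈ 947.52.
Cost at Q* = (D/Q*)S + (Q*/2)H = √(2DSH) ≈ $13,549.58.
Cost at Q = 430: (22,212/430)×289 + (430/2)×14.3 = $14,928.53 + $3,074.50 = $18,003.03.
Excess = $18,003.03 − $13,549.58 = $4,453.45.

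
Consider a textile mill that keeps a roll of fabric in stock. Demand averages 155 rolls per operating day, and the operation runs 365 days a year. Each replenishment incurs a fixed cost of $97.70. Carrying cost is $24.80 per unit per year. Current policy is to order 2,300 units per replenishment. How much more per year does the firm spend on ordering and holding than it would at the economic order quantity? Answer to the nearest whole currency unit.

Annual demand D = 155 × 365 = 56,575.
EOQ = √(2DS/H) = √(2 × 56,575 × 97.7 / 24.8) ≈ 667.65.
Cost at Q* = (D/Q*)S + (Q*/2)H = √(2DSH) ≈ $16,557.71.
Cost at Q = 2,300: (56,575/2,300)×97.7 + (2,300/2)×24.8 = $2,403.21 + $28,520.00 = $30,923.21.
Excess = $30,923.21 − $16,557.71 = $14,365.49.

Extra cost ≈ $14,365 per year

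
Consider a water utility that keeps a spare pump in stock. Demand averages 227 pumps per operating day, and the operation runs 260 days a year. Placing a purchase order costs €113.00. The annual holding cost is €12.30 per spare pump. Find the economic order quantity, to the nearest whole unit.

Annual demand D = 227 × 260 = 59,020.
EOQ = √(2DS / H) = √(2 × 59,020 × 113 / 12.3).
= √(13,338,520 / 12.3) = √1,084,432.5203 ≈ 1041.361.

Q* ≈ 1,041 pumps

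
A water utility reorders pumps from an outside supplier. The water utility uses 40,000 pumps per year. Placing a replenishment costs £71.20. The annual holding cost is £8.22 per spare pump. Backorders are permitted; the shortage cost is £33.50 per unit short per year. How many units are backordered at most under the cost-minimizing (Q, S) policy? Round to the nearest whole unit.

With planned backorders, Q* = √(2DS/H) · √((H+B)/B).
√(2DS/H) = √(2 × 40,000 × 71.2 / 8.22) = 832.433.
√((H+B)/B) = √((8.22+33.5)/33.5) = 1.1160.
Q* ≈ 928.964.
S* = Q* · H/(H+B) = 928.964 × 8.22/41.72 ≈ 183.032.

S* ≈ 183 pumps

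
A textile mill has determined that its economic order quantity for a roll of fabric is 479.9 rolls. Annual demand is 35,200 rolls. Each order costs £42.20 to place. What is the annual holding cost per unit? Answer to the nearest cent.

Squaring Q* = √(2DS/H) gives Q*² = 2DS/H.
From Q* = √(2DS/H): H = 2DS / Q*² = 2 × 35,200 × 42.2 / 479.9² = 12.8998.

H ≈ £12.90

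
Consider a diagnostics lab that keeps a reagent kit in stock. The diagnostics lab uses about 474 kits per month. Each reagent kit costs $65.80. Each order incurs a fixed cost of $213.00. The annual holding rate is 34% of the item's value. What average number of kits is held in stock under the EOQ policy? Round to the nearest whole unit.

Average inventory ≈ 165 kits

Annual demand D = 474 × 12 = 5,688.
Holding cost H = 0.34 × $65.80 = $22.3720 per unit per year.
Q* = √(2DS/H) = √(2 × 5,688 × 213 / 22.372) ≈ 329.10.
Average inventory = Q*/2 ≈ 329.10 / 2 = 164.552.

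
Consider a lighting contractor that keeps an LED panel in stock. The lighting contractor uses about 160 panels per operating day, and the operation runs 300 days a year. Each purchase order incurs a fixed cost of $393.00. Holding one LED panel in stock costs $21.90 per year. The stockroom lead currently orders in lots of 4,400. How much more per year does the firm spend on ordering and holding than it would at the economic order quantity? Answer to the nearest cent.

Extra cost ≈ $23,722.83 per year

Annual demand D = 160 × 300 = 48,000.
EOQ = √(2DS/H) = √(2 × 48,000 × 393 / 21.9) ≈ 1312.53.
Cost at Q* = (D/Q*)S + (Q*/2)H = √(2DSH) ≈ $28,744.45.
Cost at Q = 4,400: (48,000/4,400)×393 + (4,400/2)×21.9 = $4,287.27 + $48,180.00 = $52,467.27.
Excess = $52,467.27 − $28,744.45 = $23,722.83.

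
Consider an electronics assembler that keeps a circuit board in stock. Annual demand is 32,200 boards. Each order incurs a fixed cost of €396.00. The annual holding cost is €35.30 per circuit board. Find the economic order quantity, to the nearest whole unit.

EOQ = √(2DS / H) = √(2 × 32,200 × 396 / 35.3).
= √(25,502,400 / 35.3) = √722,447.5921 ≈ 849.969.

Q* ≈ 850 boards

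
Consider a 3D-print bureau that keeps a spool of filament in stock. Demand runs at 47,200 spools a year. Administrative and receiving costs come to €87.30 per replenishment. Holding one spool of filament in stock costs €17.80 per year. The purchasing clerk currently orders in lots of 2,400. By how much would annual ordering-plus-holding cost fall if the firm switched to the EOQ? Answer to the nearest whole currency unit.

EOQ = √(2DS/H) = √(2 × 47,200 × 87.3 / 17.8) ≈ 680.43.
Cost at Q* = (D/Q*)S + (Q*/2)H = √(2DSH) ≈ €12,111.64.
Cost at Q = 2,400: (47,200/2,400)×87.3 + (2,400/2)×17.8 = €1,716.90 + €21,360.00 = €23,076.90.
Excess = €23,076.90 − €12,111.64 = €10,965.26.

Extra cost ≈ €10,965 per year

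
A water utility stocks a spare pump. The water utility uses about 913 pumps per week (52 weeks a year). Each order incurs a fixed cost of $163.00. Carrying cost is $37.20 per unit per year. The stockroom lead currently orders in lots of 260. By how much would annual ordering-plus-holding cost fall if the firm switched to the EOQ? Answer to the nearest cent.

Extra cost ≈ $10,604.99 per year

Annual demand D = 913 × 52 = 47,476.
EOQ = √(2DS/H) = √(2 × 47,476 × 163 / 37.2) ≈ 645.02.
Cost at Q* = (D/Q*)S + (Q*/2)H = √(2DSH) ≈ $23,994.81.
Cost at Q = 260: (47,476/260)×163 + (260/2)×37.2 = $29,763.80 + $4,836.00 = $34,599.80.
Excess = $34,599.80 − $23,994.81 = $10,604.99.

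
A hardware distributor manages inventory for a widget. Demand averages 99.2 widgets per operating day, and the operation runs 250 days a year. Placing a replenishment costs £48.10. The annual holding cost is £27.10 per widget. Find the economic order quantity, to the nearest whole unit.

Annual demand D = 99.2 × 250 = 24,800.
EOQ = √(2DS / H) = √(2 × 24,800 × 48.1 / 27.1).
= √(2,385,760 / 27.1) = √88,035.4244 ≈ 296.708.

Q* ≈ 297 widgets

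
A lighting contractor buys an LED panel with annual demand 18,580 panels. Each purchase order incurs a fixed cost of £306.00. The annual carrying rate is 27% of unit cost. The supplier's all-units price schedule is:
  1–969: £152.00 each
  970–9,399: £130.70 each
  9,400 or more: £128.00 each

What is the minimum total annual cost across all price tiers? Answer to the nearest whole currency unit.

Holding cost per unit per year at price C is H = 0.27·C.
Candidates are each tier's EOQ (if it falls in that tier) and each price-break quantity.
EOQ at £152.00 = 526.4 (feasible in tier 1): TC = 18,580×£152.00 + (18,580/526.4)×306 + (526.4/2)×0.27×£152.00 = £2,845,762.41.
EOQ at £130.70 = 567.6 < 970, so use break Q=970: TC = 18,580×£130.70 + (18,580/970.0)×306 + (970.0/2)×0.27×£130.70 = £2,451,382.48.
EOQ at £128.00 = 573.6 < 9400, so use break Q=9400: TC = 18,580×£128.00 + (18,580/9400.0)×306 + (9400.0/2)×0.27×£128.00 = £2,541,276.84.
Lowest total cost among the candidates is at Q = 970.0.

TC* ≈ £2,451,382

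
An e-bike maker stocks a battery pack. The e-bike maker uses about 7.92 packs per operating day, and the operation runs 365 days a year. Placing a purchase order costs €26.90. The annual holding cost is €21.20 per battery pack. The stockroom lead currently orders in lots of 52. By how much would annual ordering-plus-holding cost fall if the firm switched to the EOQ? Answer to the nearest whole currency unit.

Annual demand D = 7.92 × 365 = 2,890.8.
EOQ = √(2DS/H) = √(2 × 2,890.8 × 26.9 / 21.2) ≈ 85.65.
Cost at Q* = (D/Q*)S + (Q*/2)H = √(2DSH) ≈ €1,815.80.
Cost at Q = 52: (2,890.8/52)×26.9 + (52/2)×21.2 = €1,495.43 + €551.20 = €2,046.63.
Excess = €2,046.63 − €1,815.80 = €230.83.

Extra cost ≈ €231 per year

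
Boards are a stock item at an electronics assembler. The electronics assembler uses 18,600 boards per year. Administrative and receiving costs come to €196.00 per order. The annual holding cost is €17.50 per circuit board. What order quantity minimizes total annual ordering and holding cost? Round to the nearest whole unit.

EOQ = √(2DS / H) = √(2 × 18,600 × 196 / 17.5).
= √(7,291,200 / 17.5) = √416,640 ≈ 645.477.

Q* ≈ 645 boards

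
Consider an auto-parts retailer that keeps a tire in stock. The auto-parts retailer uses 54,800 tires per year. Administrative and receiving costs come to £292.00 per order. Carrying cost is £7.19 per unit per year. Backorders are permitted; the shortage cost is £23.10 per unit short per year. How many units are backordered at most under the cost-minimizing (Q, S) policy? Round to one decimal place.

With planned backorders, Q* = √(2DS/H) · √((H+B)/B).
√(2DS/H) = √(2 × 54,800 × 292 / 7.19) = 2109.756.
√((H+B)/B) = √((7.19+23.1)/23.1) = 1.1451.
Q* ≈ 2415.883.
S* = Q* · H/(H+B) = 2415.883 × 7.19/30.29 ≈ 573.463.

S* ≈ 573.5 tires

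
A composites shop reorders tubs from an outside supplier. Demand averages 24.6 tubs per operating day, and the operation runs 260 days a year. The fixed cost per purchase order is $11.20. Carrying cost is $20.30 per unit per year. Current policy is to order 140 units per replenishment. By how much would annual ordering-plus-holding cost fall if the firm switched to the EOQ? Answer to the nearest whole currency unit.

Extra cost ≈ $227 per year

Annual demand D = 24.6 × 260 = 6,396.
EOQ = √(2DS/H) = √(2 × 6,396 × 11.2 / 20.3) ≈ 84.01.
Cost at Q* = (D/Q*)S + (Q*/2)H = √(2DSH) ≈ $1,705.40.
Cost at Q = 140: (6,396/140)×11.2 + (140/2)×20.3 = $511.68 + $1,421.00 = $1,932.68.
Excess = $1,932.68 − $1,705.40 = $227.28.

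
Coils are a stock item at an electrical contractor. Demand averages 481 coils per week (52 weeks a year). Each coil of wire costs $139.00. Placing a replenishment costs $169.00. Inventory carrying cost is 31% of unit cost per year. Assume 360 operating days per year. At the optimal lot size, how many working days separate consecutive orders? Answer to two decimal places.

T ≈ 6.38 days

Annual demand D = 481 × 52 = 25,012.
Holding cost H = 0.31 × $139.00 = $43.0900 per unit per year.
EOQ = √(2DS/H) = √(2 × 25,012 × 169 / 43.09) ≈ 442.94.
Cycle time = Q*/D × 360 = 442.94 / 25,012 × 360 ≈ 6.375 days.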